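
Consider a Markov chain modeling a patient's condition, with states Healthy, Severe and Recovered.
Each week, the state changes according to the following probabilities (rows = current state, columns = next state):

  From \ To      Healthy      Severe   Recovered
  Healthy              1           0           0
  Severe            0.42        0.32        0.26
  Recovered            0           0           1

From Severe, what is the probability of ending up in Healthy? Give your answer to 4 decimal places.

Let h(s) be the probability of absorption at Healthy starting from transient state s. Then h(Healthy) = 1 and h(Recovered) = 0. By first-step analysis:
h(Severe) = 0.42·1 + 0.32·h(Severe) + 0.26·0
Solving: h(Severe) = 0.6176.
Starting from Severe, the probability is 0.6176.

0.6176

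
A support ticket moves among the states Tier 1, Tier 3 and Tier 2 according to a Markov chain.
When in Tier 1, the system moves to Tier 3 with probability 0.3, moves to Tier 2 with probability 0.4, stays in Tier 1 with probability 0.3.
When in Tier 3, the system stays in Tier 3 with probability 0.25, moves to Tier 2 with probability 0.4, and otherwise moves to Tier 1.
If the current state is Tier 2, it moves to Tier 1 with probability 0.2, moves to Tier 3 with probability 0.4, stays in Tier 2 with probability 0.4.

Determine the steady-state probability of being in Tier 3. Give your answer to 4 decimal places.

Let the stationary distribution be π with π = πP and π_1 + π_2 + π_3 = 1.
π_1 = 0.3·π_1 + 0.35·π_2 + 0.2·π_3
π_2 = 0.3·π_1 + 0.25·π_2 + 0.4·π_3
Solving with the normalization constraint gives π = (0.2762, 0.3238, 0.4000).
So the stationary probability of Tier 3 is 0.3238.

0.3238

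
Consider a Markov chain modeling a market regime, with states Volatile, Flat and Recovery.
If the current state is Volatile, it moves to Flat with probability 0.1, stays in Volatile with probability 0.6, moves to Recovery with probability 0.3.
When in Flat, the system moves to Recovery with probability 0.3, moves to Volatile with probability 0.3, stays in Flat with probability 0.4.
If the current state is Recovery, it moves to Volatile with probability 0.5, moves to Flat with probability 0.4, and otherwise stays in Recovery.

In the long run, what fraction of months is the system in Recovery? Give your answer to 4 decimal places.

0.2500

Let the stationary distribution be π with π = πP and π_1 + π_2 + π_3 = 1.
π_1 = 0.6·π_1 + 0.3·π_2 + 0.5·π_3
π_2 = 0.1·π_1 + 0.4·π_2 + 0.4·π_3
Solving with the normalization constraint gives π = (0.5000, 0.2500, 0.2500).
So the stationary probability of Recovery is 0.2500.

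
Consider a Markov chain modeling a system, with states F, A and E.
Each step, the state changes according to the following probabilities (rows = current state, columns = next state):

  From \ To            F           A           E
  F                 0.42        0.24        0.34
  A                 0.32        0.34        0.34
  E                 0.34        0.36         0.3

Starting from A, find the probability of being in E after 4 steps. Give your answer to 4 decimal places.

0.3269

Propagate the distribution vector 4 steps from A.
After 0 steps: (0.0000, 1.0000, 0.0000)
After 1 step: (0.3200, 0.3400, 0.3400)
After 2 steps: (0.3588, 0.3148, 0.3264)
After 3 steps: (0.3624, 0.3106, 0.3269)
After 4 steps: (0.3628, 0.3103, 0.3269)
P(in E after 4 steps) = 0.3269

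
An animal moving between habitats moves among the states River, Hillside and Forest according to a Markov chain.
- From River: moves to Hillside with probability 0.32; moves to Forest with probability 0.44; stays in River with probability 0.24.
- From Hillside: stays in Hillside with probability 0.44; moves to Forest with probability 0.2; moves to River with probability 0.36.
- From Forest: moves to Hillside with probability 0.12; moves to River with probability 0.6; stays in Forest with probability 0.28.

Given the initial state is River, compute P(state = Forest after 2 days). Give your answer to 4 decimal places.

0.2928

Sum over the intermediate state after 1 day:
P = P(River→River)·P(River→Forest) + P(River→Hillside)·P(Hillside→Forest) + P(River→Forest)·P(Forest→Forest)
  = 0.24×0.44 + 0.32×0.2 + 0.44×0.28
  = 0.1056 + 0.0640 + 0.1232 = 0.2928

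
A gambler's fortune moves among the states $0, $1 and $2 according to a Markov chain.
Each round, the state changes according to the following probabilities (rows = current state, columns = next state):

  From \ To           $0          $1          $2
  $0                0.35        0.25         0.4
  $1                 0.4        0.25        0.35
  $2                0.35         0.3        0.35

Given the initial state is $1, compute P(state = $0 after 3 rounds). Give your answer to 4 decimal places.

Propagate the distribution vector 3 rounds from $1.
After 0 rounds: (0.0000, 1.0000, 0.0000)
After 1 round: (0.4000, 0.2500, 0.3500)
After 2 rounds: (0.3625, 0.2675, 0.3700)
After 3 rounds: (0.3634, 0.2685, 0.3681)
P(in $0 after 3 rounds) = 0.3634

0.3634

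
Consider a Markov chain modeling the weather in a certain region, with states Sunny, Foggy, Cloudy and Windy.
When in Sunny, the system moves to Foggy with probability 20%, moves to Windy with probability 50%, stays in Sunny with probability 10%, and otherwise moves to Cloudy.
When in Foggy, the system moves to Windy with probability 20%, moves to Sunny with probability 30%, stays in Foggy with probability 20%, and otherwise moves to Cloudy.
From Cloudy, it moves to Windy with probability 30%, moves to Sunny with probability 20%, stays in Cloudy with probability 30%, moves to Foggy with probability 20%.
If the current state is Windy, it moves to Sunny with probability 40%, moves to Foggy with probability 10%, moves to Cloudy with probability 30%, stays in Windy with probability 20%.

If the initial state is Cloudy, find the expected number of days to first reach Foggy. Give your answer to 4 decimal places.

Let t(s) be the expected number of days to first reach Foggy from state s, with t(Foggy) = 0. Conditioning on the first day:
t(Sunny) = 1 + 0.1·t(Sunny) + 0.2·t(Cloudy) + 0.5·t(Windy)
t(Cloudy) = 1 + 0.2·t(Sunny) + 0.3·t(Cloudy) + 0.3·t(Windy)
t(Windy) = 1 + 0.4·t(Sunny) + 0.3·t(Cloudy) + 0.2·t(Windy)
Solving: t(Sunny) = 6.0406, t(Cloudy) = 5.9391, t(Windy) = 6.4975.
Expected days from Cloudy to Foggy: 5.9391.

5.9391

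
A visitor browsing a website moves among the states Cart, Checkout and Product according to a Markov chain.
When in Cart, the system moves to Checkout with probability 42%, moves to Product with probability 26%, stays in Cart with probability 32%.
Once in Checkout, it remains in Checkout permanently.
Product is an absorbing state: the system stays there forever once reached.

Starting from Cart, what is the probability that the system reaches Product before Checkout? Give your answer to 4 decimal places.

0.3824

Let h(s) be the probability of absorption at Product starting from transient state s. Then h(Product) = 1 and h(Checkout) = 0. By first-step analysis:
h(Cart) = 0.32·h(Cart) + 0.42·0 + 0.26·1
Solving: h(Cart) = 0.3824.
Starting from Cart, the probability is 0.3824.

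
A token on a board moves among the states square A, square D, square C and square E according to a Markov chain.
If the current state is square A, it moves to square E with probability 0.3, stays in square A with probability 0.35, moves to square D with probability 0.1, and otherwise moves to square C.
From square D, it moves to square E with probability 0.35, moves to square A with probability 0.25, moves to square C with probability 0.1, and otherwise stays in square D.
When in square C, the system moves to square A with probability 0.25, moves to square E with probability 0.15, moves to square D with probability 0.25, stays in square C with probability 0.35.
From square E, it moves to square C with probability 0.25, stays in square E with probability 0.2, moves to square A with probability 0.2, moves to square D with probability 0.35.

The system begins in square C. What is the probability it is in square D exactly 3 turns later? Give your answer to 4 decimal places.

0.2464

Propagate the distribution vector 3 turns from square C.
After 0 turns: (0.0000, 0.0000, 1.0000, 0.0000)
After 1 turn: (0.2500, 0.2500, 0.3500, 0.1500)
After 2 turns: (0.2675, 0.2400, 0.2475, 0.2450)
After 3 turns: (0.2645, 0.2464, 0.2388, 0.2504)
P(in square D after 3 turns) = 0.2464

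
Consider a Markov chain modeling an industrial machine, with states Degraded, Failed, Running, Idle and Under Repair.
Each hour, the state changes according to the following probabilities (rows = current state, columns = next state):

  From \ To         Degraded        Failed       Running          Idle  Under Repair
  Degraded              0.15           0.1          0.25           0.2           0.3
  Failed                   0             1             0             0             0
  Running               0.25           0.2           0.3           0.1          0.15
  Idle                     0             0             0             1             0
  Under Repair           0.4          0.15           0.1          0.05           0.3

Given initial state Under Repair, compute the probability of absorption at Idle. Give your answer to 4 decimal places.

Let h(s) be the probability of absorption at Idle starting from transient state s. Then h(Idle) = 1 and h(Failed) = 0. By first-step analysis:
h(Degraded) = 0.15·h(Degraded) + 0.1·0 + 0.25·h(Running) + 0.2·1 + 0.3·h(Under Repair)
h(Running) = 0.25·h(Degraded) + 0.2·0 + 0.3·h(Running) + 0.1·1 + 0.15·h(Under Repair)
h(Under Repair) = 0.4·h(Degraded) + 0.15·0 + 0.1·h(Running) + 0.05·1 + 0.3·h(Under Repair)
Solving: h(Degraded) = 0.5044, h(Running) = 0.4127, h(Under Repair) = 0.4186.
Starting from Under Repair, the probability is 0.4186.

0.4186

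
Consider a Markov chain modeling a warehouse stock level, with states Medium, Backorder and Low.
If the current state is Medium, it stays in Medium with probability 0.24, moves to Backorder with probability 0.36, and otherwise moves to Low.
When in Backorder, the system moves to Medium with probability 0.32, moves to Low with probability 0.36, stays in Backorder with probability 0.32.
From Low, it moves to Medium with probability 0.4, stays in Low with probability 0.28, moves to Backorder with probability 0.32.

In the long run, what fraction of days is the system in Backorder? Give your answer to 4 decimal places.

Let the stationary distribution be π with π = πP and π_1 + π_2 + π_3 = 1.
π_1 = 0.24·π_1 + 0.32·π_2 + 0.4·π_3
π_2 = 0.36·π_1 + 0.32·π_2 + 0.32·π_3
Solving with the normalization constraint gives π = (0.3219, 0.3329, 0.3453).
So the stationary probability of Backorder is 0.3329.

0.3329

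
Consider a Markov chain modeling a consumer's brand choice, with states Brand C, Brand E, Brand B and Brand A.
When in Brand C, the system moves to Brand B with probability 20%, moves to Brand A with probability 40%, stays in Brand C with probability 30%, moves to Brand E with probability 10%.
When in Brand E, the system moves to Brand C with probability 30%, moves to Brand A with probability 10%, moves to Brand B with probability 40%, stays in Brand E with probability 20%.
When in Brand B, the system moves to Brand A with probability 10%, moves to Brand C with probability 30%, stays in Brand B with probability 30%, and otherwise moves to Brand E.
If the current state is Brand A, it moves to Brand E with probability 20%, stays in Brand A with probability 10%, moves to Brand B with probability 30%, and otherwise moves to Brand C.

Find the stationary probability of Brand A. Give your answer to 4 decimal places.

0.1959

Let the stationary distribution be π with π = πP and π_1 + π_2 + π_3 + π_4 = 1.
π_1 = 0.3·π_1 + 0.3·π_2 + 0.3·π_3 + 0.4·π_4
π_2 = 0.1·π_1 + 0.2·π_2 + 0.3·π_3 + 0.2·π_4
π_3 = 0.2·π_1 + 0.4·π_2 + 0.3·π_3 + 0.3·π_4
Solving with the normalization constraint gives π = (0.3196, 0.1968, 0.2877, 0.1959).
So the stationary probability of Brand A is 0.1959.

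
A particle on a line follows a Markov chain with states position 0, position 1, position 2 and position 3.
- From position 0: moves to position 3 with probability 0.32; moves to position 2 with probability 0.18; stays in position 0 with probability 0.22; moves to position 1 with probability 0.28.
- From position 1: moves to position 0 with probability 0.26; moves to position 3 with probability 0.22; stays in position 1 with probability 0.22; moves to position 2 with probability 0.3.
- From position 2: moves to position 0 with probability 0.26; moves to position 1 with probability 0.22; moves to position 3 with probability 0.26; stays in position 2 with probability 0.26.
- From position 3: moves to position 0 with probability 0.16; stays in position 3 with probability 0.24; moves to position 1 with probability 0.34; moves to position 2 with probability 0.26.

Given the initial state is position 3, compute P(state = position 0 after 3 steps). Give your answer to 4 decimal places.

0.2257

Propagate the distribution vector 3 steps from position 3.
After 0 steps: (0.0000, 0.0000, 0.0000, 1.0000)
After 1 step: (0.1600, 0.3400, 0.2600, 0.2400)
After 2 steps: (0.2296, 0.2584, 0.2608, 0.2512)
After 3 steps: (0.2257, 0.2639, 0.2520, 0.2584)
P(in position 0 after 3 steps) = 0.2257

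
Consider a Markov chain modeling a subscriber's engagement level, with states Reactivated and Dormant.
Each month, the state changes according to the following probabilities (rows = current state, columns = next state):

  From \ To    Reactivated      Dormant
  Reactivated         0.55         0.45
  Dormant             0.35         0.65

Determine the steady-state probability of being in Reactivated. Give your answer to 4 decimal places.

Let the stationary distribution be π with π = πP and π_1 + π_2 = 1.
π_1 = 0.55·π_1 + 0.35·π_2
Solving with the normalization constraint gives π = (0.4375, 0.5625).
So the stationary probability of Reactivated is 0.4375.

0.4375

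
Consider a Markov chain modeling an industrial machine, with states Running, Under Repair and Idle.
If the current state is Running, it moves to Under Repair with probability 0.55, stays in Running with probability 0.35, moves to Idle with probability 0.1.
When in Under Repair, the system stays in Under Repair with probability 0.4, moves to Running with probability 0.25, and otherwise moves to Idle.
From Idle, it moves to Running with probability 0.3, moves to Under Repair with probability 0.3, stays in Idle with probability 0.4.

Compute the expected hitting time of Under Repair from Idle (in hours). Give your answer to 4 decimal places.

Let t(s) be the expected number of hours to first reach Under Repair from state s, with t(Under Repair) = 0. Conditioning on the first hour:
t(Running) = 1 + 0.35·t(Running) + 0.1·t(Idle)
t(Idle) = 1 + 0.3·t(Running) + 0.4·t(Idle)
Solving: t(Running) = 1.9444, t(Idle) = 2.6389.
Expected hours from Idle to Under Repair: 2.6389.

2.6389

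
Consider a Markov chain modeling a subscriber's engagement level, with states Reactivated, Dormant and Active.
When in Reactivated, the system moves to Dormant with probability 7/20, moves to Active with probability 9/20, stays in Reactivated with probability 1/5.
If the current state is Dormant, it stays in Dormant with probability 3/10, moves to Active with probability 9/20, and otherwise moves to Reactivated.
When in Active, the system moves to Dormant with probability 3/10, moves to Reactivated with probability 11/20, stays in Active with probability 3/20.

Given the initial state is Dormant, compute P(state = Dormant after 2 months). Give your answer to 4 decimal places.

0.3125

Sum over the intermediate state after 1 month:
P = P(Dormant→Reactivated)·P(Reactivated→Dormant) + P(Dormant→Dormant)·P(Dormant→Dormant) + P(Dormant→Active)·P(Active→Dormant)
  = 0.25×0.35 + 0.3×0.3 + 0.45×0.3
  = 0.0875 + 0.0900 + 0.1350 = 0.3125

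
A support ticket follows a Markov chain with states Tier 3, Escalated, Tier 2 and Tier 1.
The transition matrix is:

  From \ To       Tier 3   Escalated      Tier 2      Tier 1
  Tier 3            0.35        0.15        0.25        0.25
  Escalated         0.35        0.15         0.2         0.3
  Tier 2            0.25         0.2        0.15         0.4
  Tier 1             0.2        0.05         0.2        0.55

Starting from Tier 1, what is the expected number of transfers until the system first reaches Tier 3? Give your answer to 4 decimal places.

Let t(s) be the expected number of transfers to first reach Tier 3 from state s, with t(Tier 3) = 0. Conditioning on the first transfer:
t(Escalated) = 1 + 0.15·t(Escalated) + 0.2·t(Tier 2) + 0.3·t(Tier 1)
t(Tier 2) = 1 + 0.2·t(Escalated) + 0.15·t(Tier 2) + 0.4·t(Tier 1)
t(Tier 1) = 1 + 0.05·t(Escalated) + 0.2·t(Tier 2) + 0.55·t(Tier 1)
Solving: t(Escalated) = 3.7433, t(Tier 2) = 4.1711, t(Tier 1) = 4.4920.
Expected transfers from Tier 1 to Tier 3: 4.4920.

4.4920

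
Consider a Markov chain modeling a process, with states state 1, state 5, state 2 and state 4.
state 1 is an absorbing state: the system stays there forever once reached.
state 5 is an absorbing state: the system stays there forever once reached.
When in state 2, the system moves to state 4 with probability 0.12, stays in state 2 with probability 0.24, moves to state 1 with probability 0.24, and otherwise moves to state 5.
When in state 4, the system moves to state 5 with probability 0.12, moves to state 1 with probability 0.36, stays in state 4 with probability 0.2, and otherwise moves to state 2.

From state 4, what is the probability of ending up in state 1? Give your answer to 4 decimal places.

0.6152

Let h(s) be the probability of absorption at state 1 starting from transient state s. Then h(state 1) = 1 and h(state 5) = 0. By first-step analysis:
h(state 2) = 0.24·1 + 0.4·0 + 0.24·h(state 2) + 0.12·h(state 4)
h(state 4) = 0.36·1 + 0.12·0 + 0.32·h(state 2) + 0.2·h(state 4)
Solving: h(state 2) = 0.4129, h(state 4) = 0.6152.
Starting from state 4, the probability is 0.6152.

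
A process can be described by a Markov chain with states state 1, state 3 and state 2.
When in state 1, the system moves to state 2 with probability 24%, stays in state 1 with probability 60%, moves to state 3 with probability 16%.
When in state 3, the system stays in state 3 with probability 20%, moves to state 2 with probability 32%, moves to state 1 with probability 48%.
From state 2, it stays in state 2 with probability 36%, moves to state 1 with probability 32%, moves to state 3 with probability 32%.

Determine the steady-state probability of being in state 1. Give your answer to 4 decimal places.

Let the stationary distribution be π with π = πP and π_1 + π_2 + π_3 = 1.
π_1 = 0.6·π_1 + 0.48·π_2 + 0.32·π_3
π_2 = 0.16·π_1 + 0.2·π_2 + 0.32·π_3
Solving with the normalization constraint gives π = (0.4923, 0.2154, 0.2923).
So the stationary probability of state 1 is 0.4923.

0.4923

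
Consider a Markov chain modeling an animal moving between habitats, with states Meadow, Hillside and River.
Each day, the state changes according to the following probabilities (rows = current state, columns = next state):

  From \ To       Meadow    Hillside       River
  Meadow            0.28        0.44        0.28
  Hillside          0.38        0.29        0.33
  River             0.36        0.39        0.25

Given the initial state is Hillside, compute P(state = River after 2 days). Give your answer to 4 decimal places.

0.2846

Sum over the intermediate state after 1 day:
P = P(Hillside→Meadow)·P(Meadow→River) + P(Hillside→Hillside)·P(Hillside→River) + P(Hillside→River)·P(River→River)
  = 0.38×0.28 + 0.29×0.33 + 0.33×0.25
  = 0.1064 + 0.0957 + 0.0825 = 0.2846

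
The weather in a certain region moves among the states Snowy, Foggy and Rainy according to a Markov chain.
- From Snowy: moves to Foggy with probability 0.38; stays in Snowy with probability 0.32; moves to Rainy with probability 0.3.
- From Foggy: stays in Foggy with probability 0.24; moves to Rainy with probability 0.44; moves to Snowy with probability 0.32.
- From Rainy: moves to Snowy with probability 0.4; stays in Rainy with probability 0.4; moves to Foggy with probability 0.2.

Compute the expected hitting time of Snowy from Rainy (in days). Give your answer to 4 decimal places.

Let t(s) be the expected number of days to first reach Snowy from state s, with t(Snowy) = 0. Conditioning on the first day:
t(Foggy) = 1 + 0.24·t(Foggy) + 0.44·t(Rainy)
t(Rainy) = 1 + 0.2·t(Foggy) + 0.4·t(Rainy)
Solving: t(Foggy) = 2.8261, t(Rainy) = 2.6087.
Expected days from Rainy to Snowy: 2.6087.

2.6087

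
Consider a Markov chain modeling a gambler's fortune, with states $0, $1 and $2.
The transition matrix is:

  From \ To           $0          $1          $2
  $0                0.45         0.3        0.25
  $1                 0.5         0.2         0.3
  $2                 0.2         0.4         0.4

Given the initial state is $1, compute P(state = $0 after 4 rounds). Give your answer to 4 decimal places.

Propagate the distribution vector 4 rounds from $1.
After 0 rounds: (0.0000, 1.0000, 0.0000)
After 1 round: (0.5000, 0.2000, 0.3000)
After 2 rounds: (0.3850, 0.3100, 0.3050)
After 3 rounds: (0.3893, 0.2995, 0.3113)
After 4 rounds: (0.3872, 0.3012, 0.3117)
P(in $0 after 4 rounds) = 0.3872

0.3872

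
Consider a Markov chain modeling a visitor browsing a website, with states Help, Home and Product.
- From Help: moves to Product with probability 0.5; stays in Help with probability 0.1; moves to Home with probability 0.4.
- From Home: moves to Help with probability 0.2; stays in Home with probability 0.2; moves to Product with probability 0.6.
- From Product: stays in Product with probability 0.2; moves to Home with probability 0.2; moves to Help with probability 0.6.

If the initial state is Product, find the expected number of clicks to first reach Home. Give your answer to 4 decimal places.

Let t(s) be the expected number of clicks to first reach Home from state s, with t(Home) = 0. Conditioning on the first click:
t(Help) = 1 + 0.1·t(Help) + 0.5·t(Product)
t(Product) = 1 + 0.6·t(Help) + 0.2·t(Product)
Solving: t(Help) = 3.0952, t(Product) = 3.5714.
Expected clicks from Product to Home: 3.5714.

3.5714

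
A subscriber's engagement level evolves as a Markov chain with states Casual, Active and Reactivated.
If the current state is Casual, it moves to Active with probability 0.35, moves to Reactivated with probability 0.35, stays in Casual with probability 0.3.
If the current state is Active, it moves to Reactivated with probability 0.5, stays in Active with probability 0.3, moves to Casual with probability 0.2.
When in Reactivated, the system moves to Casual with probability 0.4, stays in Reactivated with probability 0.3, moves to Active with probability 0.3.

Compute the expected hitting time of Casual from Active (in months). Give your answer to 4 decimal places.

Let t(s) be the expected number of months to first reach Casual from state s, with t(Casual) = 0. Conditioning on the first month:
t(Active) = 1 + 0.3·t(Active) + 0.5·t(Reactivated)
t(Reactivated) = 1 + 0.3·t(Active) + 0.3·t(Reactivated)
Solving: t(Active) = 3.5294, t(Reactivated) = 2.9412.
Expected months from Active to Casual: 3.5294.

3.5294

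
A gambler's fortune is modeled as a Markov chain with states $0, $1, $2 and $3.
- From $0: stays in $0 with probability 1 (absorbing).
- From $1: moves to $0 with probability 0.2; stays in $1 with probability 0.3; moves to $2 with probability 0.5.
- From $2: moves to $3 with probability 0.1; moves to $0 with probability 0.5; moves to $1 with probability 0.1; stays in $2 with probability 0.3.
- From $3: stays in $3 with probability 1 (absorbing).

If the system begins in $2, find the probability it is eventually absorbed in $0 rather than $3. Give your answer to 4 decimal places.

0.8409

Let h(s) be the probability of absorption at $0 starting from transient state s. Then h($0) = 1 and h($3) = 0. By first-step analysis:
h($1) = 0.2·1 + 0.3·h($1) + 0.5·h($2)
h($2) = 0.5·1 + 0.1·h($1) + 0.3·h($2) + 0.1·0
Solving: h($1) = 0.8864, h($2) = 0.8409.
Starting from $2, the probability is 0.8409.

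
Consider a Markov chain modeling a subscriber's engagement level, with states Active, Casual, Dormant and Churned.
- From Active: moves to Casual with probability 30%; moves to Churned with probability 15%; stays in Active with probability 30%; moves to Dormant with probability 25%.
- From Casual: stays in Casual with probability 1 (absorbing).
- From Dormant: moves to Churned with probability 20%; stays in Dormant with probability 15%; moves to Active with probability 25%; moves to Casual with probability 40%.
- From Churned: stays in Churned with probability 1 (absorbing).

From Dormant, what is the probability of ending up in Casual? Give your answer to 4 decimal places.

Let h(s) be the probability of absorption at Casual starting from transient state s. Then h(Casual) = 1 and h(Churned) = 0. By first-step analysis:
h(Active) = 0.3·h(Active) + 0.3·1 + 0.25·h(Dormant) + 0.15·0
h(Dormant) = 0.25·h(Active) + 0.4·1 + 0.15·h(Dormant) + 0.2·0
Solving: h(Active) = 0.6667, h(Dormant) = 0.6667.
Starting from Dormant, the probability is 0.6667.

0.6667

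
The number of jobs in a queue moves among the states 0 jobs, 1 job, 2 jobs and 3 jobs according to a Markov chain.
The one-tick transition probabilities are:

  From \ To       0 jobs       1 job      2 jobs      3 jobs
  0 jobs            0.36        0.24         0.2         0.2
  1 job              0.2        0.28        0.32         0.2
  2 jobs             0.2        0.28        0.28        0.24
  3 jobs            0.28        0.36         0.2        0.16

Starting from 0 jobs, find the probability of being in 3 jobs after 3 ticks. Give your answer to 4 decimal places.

Propagate the distribution vector 3 ticks from 0 jobs.
After 0 ticks: (1.0000, 0.0000, 0.0000, 0.0000)
After 1 tick: (0.3600, 0.2400, 0.2000, 0.2000)
After 2 ticks: (0.2736, 0.2816, 0.2448, 0.2000)
After 3 ticks: (0.2598, 0.2851, 0.2534, 0.2018)
P(in 3 jobs after 3 ticks) = 0.2018

0.2018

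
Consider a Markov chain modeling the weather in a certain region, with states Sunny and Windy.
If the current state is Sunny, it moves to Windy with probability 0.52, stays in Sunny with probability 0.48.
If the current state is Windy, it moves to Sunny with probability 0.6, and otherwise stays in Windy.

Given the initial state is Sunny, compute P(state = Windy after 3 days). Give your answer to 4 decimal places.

0.4651

Propagate the distribution vector 3 days from Sunny.
After 0 days: (1.0000, 0.0000)
After 1 day: (0.4800, 0.5200)
After 2 days: (0.5424, 0.4576)
After 3 days: (0.5349, 0.4651)
P(in Windy after 3 days) = 0.4651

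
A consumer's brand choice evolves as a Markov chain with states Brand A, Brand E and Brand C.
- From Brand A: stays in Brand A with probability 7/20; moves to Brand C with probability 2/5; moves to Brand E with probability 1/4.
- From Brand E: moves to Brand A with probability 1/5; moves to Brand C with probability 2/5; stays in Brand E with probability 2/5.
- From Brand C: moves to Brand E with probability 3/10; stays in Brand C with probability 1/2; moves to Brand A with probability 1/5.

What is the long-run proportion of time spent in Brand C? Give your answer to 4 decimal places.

Let the stationary distribution be π with π = πP and π_1 + π_2 + π_3 = 1.
π_1 = 0.35·π_1 + 0.2·π_2 + 0.2·π_3
π_2 = 0.25·π_1 + 0.4·π_2 + 0.3·π_3
Solving with the normalization constraint gives π = (0.2353, 0.3203, 0.4444).
So the stationary probability of Brand C is 0.4444.

0.4444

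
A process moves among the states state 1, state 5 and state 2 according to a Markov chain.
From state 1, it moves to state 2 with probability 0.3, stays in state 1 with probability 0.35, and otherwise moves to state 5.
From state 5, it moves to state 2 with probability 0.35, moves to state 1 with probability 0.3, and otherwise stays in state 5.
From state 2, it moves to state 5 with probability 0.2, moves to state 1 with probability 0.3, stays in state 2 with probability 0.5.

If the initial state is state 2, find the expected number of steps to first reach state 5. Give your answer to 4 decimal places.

Let t(s) be the expected number of steps to first reach state 5 from state s, with t(state 5) = 0. Conditioning on the first step:
t(state 1) = 1 + 0.35·t(state 1) + 0.3·t(state 2)
t(state 2) = 1 + 0.3·t(state 1) + 0.5·t(state 2)
Solving: t(state 1) = 3.4043, t(state 2) = 4.0426.
Expected steps from state 2 to state 5: 4.0426.

4.0426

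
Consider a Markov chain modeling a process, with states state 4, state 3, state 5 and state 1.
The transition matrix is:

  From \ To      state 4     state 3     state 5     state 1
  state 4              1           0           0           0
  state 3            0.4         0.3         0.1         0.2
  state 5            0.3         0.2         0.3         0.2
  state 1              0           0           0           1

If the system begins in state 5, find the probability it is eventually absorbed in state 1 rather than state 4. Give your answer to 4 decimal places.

0.3830

Let h(s) be the probability of absorption at state 1 starting from transient state s. Then h(state 1) = 1 and h(state 4) = 0. By first-step analysis:
h(state 3) = 0.4·0 + 0.3·h(state 3) + 0.1·h(state 5) + 0.2·1
h(state 5) = 0.3·0 + 0.2·h(state 3) + 0.3·h(state 5) + 0.2·1
Solving: h(state 3) = 0.3404, h(state 5) = 0.3830.
Starting from state 5, the probability is 0.3830.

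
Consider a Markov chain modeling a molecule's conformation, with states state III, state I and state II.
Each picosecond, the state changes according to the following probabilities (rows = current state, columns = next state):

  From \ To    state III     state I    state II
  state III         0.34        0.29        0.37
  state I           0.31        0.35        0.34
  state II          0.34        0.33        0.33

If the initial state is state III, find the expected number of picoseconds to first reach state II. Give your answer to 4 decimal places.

2.7720

Let t(s) be the expected number of picoseconds to first reach state II from state s, with t(state II) = 0. Conditioning on the first picosecond:
t(state III) = 1 + 0.34·t(state III) + 0.29·t(state I)
t(state I) = 1 + 0.31·t(state III) + 0.35·t(state I)
Solving: t(state III) = 2.7720, t(state I) = 2.8605.
Expected picoseconds from state III to state II: 2.7720.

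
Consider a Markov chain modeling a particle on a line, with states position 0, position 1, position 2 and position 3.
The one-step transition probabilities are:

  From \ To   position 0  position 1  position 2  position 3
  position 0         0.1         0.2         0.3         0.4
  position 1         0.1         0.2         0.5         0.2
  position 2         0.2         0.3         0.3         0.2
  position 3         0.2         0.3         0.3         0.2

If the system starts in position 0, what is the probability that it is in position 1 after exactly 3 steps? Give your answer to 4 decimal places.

0.2560

Propagate the distribution vector 3 steps from position 0.
After 0 steps: (1.0000, 0.0000, 0.0000, 0.0000)
After 1 step: (0.1000, 0.2000, 0.3000, 0.4000)
After 2 steps: (0.1700, 0.2700, 0.3400, 0.2200)
After 3 steps: (0.1560, 0.2560, 0.3540, 0.2340)
P(in position 1 after 3 steps) = 0.2560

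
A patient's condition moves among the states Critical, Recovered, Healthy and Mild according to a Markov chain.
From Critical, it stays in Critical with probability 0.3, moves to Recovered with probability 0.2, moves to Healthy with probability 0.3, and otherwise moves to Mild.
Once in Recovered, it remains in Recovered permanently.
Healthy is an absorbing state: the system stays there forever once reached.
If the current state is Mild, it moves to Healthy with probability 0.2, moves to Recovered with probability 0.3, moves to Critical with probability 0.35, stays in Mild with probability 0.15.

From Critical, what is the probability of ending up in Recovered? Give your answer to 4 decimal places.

Let h(s) be the probability of absorption at Recovered starting from transient state s. Then h(Recovered) = 1 and h(Healthy) = 0. By first-step analysis:
h(Critical) = 0.3·h(Critical) + 0.2·1 + 0.3·0 + 0.2·h(Mild)
h(Mild) = 0.35·h(Critical) + 0.3·1 + 0.2·0 + 0.15·h(Mild)
Solving: h(Critical) = 0.4381, h(Mild) = 0.5333.
Starting from Critical, the probability is 0.4381.

0.4381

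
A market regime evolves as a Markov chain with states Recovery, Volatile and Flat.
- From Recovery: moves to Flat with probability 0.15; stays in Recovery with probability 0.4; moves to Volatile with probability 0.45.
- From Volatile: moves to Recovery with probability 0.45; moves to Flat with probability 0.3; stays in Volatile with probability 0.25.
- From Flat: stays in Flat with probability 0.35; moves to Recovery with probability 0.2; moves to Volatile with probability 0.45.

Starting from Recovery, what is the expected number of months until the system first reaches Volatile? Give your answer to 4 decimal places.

2.2222

Let t(s) be the expected number of months to first reach Volatile from state s, with t(Volatile) = 0. Conditioning on the first month:
t(Recovery) = 1 + 0.4·t(Recovery) + 0.15·t(Flat)
t(Flat) = 1 + 0.2·t(Recovery) + 0.35·t(Flat)
Solving: t(Recovery) = 2.2222, t(Flat) = 2.2222.
Expected months from Recovery to Volatile: 2.2222.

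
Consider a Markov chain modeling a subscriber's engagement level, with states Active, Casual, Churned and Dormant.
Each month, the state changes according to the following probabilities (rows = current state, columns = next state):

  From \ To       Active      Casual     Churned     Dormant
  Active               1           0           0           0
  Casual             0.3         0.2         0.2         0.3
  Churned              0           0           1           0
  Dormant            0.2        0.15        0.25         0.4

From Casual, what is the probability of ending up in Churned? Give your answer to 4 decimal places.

Let h(s) be the probability of absorption at Churned starting from transient state s. Then h(Churned) = 1 and h(Active) = 0. By first-step analysis:
h(Casual) = 0.3·0 + 0.2·h(Casual) + 0.2·1 + 0.3·h(Dormant)
h(Dormant) = 0.2·0 + 0.15·h(Casual) + 0.25·1 + 0.4·h(Dormant)
Solving: h(Casual) = 0.4483, h(Dormant) = 0.5287.
Starting from Casual, the probability is 0.4483.

0.4483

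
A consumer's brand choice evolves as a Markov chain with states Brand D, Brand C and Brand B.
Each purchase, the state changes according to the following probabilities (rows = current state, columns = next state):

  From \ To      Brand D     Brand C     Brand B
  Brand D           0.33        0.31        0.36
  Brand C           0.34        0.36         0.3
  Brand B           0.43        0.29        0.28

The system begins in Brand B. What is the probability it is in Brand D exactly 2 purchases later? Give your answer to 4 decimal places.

0.3609

Sum over the intermediate state after 1 purchase:
P = P(Brand B→Brand D)·P(Brand D→Brand D) + P(Brand B→Brand C)·P(Brand C→Brand D) + P(Brand B→Brand B)·P(Brand B→Brand D)
  = 0.43×0.33 + 0.29×0.34 + 0.28×0.43
  = 0.1419 + 0.0986 + 0.1204 = 0.3609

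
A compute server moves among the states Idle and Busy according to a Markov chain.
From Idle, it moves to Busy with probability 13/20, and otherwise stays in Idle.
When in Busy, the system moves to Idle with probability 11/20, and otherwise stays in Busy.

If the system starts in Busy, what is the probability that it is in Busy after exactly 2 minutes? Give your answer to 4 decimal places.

0.5600

Sum over the intermediate state after 1 minute:
P = P(Busy→Idle)·P(Idle→Busy) + P(Busy→Busy)·P(Busy→Busy)
  = 0.55×0.65 + 0.45×0.45
  = 0.3575 + 0.2025 = 0.5600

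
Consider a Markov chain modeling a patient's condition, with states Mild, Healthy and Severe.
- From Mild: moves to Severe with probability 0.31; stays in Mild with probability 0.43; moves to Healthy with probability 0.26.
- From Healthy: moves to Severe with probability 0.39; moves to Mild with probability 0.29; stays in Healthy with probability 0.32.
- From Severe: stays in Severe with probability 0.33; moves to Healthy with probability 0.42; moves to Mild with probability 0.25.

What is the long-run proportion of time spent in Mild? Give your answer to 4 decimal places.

0.3212

Let the stationary distribution be π with π = πP and π_1 + π_2 + π_3 = 1.
π_1 = 0.43·π_1 + 0.29·π_2 + 0.25·π_3
π_2 = 0.26·π_1 + 0.32·π_2 + 0.42·π_3
Solving with the normalization constraint gives π = (0.3212, 0.3351, 0.3437).
So the stationary probability of Mild is 0.3212.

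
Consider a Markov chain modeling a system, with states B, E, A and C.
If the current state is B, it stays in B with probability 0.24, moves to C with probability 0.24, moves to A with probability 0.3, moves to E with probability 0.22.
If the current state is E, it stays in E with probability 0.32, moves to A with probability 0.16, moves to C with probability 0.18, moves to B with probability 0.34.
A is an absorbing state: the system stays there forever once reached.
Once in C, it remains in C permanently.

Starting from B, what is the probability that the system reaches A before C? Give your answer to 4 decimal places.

0.5412

Let h(s) be the probability of absorption at A starting from transient state s. Then h(A) = 1 and h(C) = 0. By first-step analysis:
h(B) = 0.24·h(B) + 0.22·h(E) + 0.3·1 + 0.24·0
h(E) = 0.34·h(B) + 0.32·h(E) + 0.16·1 + 0.18·0
Solving: h(B) = 0.5412, h(E) = 0.5059.
Starting from B, the probability is 0.5412.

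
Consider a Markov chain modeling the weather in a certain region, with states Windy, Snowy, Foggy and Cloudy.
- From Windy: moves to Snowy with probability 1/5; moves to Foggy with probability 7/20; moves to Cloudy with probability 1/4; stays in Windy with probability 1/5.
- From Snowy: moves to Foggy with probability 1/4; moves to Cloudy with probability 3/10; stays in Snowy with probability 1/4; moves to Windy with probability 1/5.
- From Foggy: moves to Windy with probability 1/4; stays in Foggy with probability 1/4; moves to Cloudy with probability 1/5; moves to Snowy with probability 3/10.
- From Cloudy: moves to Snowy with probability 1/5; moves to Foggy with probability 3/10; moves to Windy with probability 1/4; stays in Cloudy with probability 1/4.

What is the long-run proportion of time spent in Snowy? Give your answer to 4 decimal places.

Let the stationary distribution be π with π = πP and π_1 + π_2 + π_3 + π_4 = 1.
π_1 = 0.2·π_1 + 0.2·π_2 + 0.25·π_3 + 0.25·π_4
π_2 = 0.2·π_1 + 0.25·π_2 + 0.3·π_3 + 0.2·π_4
π_3 = 0.35·π_1 + 0.25·π_2 + 0.25·π_3 + 0.3·π_4
Solving with the normalization constraint gives π = (0.2266, 0.2405, 0.2851, 0.2478).
So the stationary probability of Snowy is 0.2405.

0.2405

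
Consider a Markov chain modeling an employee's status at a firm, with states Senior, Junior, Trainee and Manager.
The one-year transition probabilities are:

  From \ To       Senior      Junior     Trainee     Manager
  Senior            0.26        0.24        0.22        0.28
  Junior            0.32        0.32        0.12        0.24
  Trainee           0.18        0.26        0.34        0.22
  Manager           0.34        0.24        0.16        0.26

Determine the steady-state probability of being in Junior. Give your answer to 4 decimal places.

0.2653

Let the stationary distribution be π with π = πP and π_1 + π_2 + π_3 + π_4 = 1.
π_1 = 0.26·π_1 + 0.32·π_2 + 0.18·π_3 + 0.34·π_4
π_2 = 0.24·π_1 + 0.32·π_2 + 0.26·π_3 + 0.24·π_4
π_3 = 0.22·π_1 + 0.12·π_2 + 0.34·π_3 + 0.16·π_4
Solving with the normalization constraint gives π = (0.2799, 0.2653, 0.2027, 0.2522).
So the stationary probability of Junior is 0.2653.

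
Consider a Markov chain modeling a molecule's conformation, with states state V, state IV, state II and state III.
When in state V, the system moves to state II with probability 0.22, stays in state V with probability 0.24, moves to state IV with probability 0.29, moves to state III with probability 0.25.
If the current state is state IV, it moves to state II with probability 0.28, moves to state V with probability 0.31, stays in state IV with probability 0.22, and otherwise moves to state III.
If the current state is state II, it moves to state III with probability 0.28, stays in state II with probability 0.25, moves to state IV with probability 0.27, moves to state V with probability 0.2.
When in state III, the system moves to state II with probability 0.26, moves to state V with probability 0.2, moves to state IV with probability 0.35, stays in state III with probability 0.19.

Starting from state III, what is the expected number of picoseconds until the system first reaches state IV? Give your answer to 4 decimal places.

Let t(s) be the expected number of picoseconds to first reach state IV from state s, with t(state IV) = 0. Conditioning on the first picosecond:
t(state V) = 1 + 0.24·t(state V) + 0.22·t(state II) + 0.25·t(state III)
t(state II) = 1 + 0.2·t(state V) + 0.25·t(state II) + 0.28·t(state III)
t(state III) = 1 + 0.2·t(state V) + 0.26·t(state II) + 0.19·t(state III)
Solving: t(state V) = 3.3354, t(state II) = 3.3984, t(state III) = 3.1490.
Expected picoseconds from state III to state IV: 3.1490.

3.1490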